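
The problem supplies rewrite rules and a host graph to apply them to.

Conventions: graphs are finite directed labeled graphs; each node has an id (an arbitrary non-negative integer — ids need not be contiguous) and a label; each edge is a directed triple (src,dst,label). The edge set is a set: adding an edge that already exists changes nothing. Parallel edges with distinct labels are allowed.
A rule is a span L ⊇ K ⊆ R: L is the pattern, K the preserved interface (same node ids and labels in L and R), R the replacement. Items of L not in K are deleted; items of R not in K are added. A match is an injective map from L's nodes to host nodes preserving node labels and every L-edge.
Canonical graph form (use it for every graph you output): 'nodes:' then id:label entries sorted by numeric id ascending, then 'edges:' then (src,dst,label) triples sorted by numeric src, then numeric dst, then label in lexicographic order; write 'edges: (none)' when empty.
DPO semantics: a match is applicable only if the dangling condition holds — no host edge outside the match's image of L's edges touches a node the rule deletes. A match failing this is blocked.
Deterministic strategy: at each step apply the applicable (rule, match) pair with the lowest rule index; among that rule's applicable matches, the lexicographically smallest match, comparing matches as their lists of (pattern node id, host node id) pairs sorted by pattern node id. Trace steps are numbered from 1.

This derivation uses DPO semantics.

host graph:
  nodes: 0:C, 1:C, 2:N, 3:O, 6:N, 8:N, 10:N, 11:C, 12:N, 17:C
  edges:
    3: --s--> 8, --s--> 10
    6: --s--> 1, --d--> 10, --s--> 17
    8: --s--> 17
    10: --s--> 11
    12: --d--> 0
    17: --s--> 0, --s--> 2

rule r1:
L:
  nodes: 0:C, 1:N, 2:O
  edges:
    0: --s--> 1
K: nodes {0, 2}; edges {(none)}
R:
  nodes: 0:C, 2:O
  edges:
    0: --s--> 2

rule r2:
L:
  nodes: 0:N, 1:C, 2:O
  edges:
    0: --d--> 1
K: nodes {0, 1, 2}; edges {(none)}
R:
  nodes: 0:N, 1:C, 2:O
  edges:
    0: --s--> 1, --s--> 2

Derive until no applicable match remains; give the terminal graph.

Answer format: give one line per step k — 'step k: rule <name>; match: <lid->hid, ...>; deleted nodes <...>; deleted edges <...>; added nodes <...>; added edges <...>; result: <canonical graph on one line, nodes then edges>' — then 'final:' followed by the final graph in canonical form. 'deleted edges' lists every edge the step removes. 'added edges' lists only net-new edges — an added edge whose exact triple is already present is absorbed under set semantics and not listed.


step 1: rule r1; match: 0->17, 1->2, 2->3; deleted nodes 2; deleted edges (17,2,s); added nodes (none); added edges (17,3,s); result: nodes: 0:C, 1:C, 3:O, 6:N, 8:N, 10:N, 11:C, 12:N, 17:C edges: (3,8,s); (3,10,s); (6,1,s); (6,10,d); (6,17,s); (8,17,s); (10,11,s); (12,0,d); (17,0,s); (17,3,s)
step 2: rule r2; match: 0->12, 1->0, 2->3; deleted nodes (none); deleted edges (12,0,d); added nodes (none); added edges (12,0,s); (12,3,s); result: nodes: 0:C, 1:C, 3:O, 6:N, 8:N, 10:N, 11:C, 12:N, 17:C edges: (3,8,s); (3,10,s); (6,1,s); (6,10,d); (6,17,s); (8,17,s); (10,11,s); (12,0,s); (12,3,s); (17,0,s); (17,3,s)
final:
nodes: 0:C, 1:C, 3:O, 6:N, 8:N, 10:N, 11:C, 12:N, 17:C
edges: (3,8,s); (3,10,s); (6,1,s); (6,10,d); (6,17,s); (8,17,s); (10,11,s); (12,0,s); (12,3,s); (17,0,s); (17,3,s)


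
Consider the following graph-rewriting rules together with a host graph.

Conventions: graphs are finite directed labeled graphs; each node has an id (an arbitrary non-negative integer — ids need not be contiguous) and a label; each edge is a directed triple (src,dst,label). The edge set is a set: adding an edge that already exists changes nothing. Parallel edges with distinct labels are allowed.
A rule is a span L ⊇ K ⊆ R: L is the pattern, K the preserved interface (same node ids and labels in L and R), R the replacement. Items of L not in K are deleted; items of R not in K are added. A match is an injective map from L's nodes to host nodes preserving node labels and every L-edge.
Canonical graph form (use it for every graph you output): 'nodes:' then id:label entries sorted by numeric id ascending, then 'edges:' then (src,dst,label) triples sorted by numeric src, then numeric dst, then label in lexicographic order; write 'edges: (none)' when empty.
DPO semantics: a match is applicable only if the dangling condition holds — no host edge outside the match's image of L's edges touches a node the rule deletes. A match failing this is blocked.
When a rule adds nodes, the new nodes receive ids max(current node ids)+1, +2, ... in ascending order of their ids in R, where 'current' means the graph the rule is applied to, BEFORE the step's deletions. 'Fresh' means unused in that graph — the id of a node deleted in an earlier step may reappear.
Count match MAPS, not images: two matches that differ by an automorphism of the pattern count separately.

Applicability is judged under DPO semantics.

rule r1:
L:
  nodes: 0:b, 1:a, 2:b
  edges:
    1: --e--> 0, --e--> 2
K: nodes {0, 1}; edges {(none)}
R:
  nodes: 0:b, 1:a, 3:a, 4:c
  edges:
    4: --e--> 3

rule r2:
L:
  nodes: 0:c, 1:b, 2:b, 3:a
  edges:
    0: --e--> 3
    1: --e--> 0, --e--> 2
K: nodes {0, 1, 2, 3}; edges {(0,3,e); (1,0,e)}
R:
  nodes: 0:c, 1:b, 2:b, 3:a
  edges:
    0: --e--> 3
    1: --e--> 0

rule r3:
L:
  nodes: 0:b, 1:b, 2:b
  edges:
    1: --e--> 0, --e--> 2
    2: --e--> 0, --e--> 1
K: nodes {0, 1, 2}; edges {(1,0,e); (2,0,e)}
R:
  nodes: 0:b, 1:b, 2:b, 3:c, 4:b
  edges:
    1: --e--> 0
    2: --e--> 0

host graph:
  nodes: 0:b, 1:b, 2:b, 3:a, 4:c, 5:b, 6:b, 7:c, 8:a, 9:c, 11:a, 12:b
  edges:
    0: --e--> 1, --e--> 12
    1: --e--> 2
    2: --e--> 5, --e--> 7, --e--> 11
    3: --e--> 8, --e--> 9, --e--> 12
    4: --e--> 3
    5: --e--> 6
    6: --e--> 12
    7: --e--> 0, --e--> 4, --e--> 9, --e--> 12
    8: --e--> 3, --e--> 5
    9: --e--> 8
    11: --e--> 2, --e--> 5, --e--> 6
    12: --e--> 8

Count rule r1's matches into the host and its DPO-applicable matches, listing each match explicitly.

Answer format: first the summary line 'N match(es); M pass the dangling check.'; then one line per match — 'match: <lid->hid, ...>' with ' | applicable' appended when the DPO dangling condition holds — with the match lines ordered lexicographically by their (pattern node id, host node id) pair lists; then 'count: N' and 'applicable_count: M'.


6 match(es); 0 pass the dangling check.
match: 0->2, 1->11, 2->5
match: 0->2, 1->11, 2->6
match: 0->5, 1->11, 2->2
match: 0->5, 1->11, 2->6
match: 0->6, 1->11, 2->2
match: 0->6, 1->11, 2->5
count: 6
applicable_count: 0


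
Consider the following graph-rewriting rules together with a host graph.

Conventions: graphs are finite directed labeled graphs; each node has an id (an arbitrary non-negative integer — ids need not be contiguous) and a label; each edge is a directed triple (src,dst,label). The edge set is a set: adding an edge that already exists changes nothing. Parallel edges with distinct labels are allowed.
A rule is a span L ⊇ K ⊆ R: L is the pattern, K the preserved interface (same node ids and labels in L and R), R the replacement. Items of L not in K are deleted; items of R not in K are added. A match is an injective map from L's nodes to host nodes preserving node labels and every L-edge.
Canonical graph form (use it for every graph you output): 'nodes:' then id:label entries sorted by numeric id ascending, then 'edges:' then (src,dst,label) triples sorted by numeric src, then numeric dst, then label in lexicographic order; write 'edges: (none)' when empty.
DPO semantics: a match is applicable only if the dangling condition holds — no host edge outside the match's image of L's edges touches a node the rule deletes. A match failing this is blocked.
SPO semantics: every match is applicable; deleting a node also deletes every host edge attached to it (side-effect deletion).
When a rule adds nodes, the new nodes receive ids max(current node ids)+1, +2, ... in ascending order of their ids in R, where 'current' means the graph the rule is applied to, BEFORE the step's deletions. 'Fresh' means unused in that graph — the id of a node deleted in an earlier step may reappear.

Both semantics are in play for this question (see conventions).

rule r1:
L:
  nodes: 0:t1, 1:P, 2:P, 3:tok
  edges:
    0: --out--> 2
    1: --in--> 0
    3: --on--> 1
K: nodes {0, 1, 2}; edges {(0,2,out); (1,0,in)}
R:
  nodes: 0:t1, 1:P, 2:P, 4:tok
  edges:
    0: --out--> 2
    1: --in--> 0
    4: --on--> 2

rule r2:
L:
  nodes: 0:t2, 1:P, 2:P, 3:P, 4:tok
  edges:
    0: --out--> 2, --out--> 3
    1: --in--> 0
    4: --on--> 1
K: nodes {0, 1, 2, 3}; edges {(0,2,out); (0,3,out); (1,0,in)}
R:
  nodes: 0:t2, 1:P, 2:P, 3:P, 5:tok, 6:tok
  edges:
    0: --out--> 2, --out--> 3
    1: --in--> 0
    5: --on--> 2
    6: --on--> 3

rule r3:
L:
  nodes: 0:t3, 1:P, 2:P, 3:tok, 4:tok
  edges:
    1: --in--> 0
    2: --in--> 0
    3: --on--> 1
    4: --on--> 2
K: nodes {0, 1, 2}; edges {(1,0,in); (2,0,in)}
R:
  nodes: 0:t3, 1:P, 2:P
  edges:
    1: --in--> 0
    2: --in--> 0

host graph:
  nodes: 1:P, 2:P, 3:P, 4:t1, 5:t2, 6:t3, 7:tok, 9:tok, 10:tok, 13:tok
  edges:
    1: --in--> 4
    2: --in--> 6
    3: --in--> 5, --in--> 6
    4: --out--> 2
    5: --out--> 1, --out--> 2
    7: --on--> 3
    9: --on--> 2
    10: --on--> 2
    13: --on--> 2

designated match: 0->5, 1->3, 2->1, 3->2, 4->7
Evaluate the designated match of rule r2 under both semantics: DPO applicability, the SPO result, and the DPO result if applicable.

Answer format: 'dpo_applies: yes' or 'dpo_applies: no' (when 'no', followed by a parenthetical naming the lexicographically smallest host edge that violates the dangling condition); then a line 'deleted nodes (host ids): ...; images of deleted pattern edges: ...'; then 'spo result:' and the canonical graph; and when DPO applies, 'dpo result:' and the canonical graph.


dpo_applies: yes
deleted nodes (host ids): 7; images of deleted pattern edges: (7,3,on)
spo result:
nodes: 1:P, 2:P, 3:P, 4:t1, 5:t2, 6:t3, 9:tok, 10:tok, 13:tok, 14:tok, 15:tok
edges: (1,4,in); (2,6,in); (3,5,in); (3,6,in); (4,2,out); (5,1,out); (5,2,out); (9,2,on); (10,2,on); (13,2,on); (14,1,on); (15,2,on)
dpo result:
nodes: 1:P, 2:P, 3:P, 4:t1, 5:t2, 6:t3, 9:tok, 10:tok, 13:tok, 14:tok, 15:tok
edges: (1,4,in); (2,6,in); (3,5,in); (3,6,in); (4,2,out); (5,1,out); (5,2,out); (9,2,on); (10,2,on); (13,2,on); (14,1,on); (15,2,on)


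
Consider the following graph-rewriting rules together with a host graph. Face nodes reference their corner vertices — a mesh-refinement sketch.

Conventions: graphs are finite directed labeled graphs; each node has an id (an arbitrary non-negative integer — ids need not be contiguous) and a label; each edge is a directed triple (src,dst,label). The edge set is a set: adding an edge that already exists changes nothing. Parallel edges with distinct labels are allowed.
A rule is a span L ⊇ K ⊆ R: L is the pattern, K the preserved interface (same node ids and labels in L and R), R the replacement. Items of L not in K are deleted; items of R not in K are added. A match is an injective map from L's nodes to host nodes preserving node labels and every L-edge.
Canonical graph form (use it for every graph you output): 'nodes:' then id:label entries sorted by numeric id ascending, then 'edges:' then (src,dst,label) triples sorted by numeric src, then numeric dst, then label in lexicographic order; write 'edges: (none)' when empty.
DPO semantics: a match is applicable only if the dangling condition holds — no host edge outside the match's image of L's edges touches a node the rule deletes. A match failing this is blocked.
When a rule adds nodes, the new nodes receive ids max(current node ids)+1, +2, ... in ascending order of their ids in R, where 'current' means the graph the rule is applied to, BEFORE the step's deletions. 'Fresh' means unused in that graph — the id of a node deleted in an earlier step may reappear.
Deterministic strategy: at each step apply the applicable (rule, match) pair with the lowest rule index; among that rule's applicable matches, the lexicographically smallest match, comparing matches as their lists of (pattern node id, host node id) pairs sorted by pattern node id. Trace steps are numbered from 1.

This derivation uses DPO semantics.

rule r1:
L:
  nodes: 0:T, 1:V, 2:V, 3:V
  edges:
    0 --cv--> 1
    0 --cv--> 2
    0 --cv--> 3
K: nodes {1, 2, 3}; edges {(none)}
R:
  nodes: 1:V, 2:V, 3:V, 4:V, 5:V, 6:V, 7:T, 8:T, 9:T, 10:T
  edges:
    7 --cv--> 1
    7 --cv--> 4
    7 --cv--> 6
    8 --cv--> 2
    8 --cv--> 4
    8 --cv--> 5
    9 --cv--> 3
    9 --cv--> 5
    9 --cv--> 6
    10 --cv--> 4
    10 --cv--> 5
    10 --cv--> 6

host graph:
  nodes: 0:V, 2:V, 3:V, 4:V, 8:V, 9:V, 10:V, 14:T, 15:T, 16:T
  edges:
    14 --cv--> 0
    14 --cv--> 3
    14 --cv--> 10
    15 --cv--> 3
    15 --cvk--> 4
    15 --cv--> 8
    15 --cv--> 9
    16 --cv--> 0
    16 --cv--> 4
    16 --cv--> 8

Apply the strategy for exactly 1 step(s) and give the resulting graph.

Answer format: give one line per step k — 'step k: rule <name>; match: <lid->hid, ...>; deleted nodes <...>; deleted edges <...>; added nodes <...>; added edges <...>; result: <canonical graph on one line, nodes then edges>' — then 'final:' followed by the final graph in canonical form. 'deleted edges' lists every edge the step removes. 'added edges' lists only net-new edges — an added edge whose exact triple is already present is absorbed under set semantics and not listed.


step 1: rule r1; match: 0->14, 1->0, 2->3, 3->10; deleted nodes 14; deleted edges (14,0,cv); (14,3,cv); (14,10,cv); added nodes 17, 18, 19, 20, 21, 22, 23; added edges (20,0,cv); (20,17,cv); (20,19,cv); (21,3,cv); (21,17,cv); (21,18,cv); (22,10,cv); (22,18,cv); (22,19,cv); (23,17,cv); (23,18,cv); (23,19,cv); result: nodes: 0:V, 2:V, 3:V, 4:V, 8:V, 9:V, 10:V, 15:T, 16:T, 17:V, 18:V, 19:V, 20:T, 21:T, 22:T, 23:T edges: (15,3,cv); (15,4,cvk); (15,8,cv); (15,9,cv); (16,0,cv); (16,4,cv); (16,8,cv); (20,0,cv); (20,17,cv); (20,19,cv); (21,3,cv); (21,17,cv); (21,18,cv); (22,10,cv); (22,18,cv); (22,19,cv); (23,17,cv); (23,18,cv); (23,19,cv)
final:
nodes: 0:V, 2:V, 3:V, 4:V, 8:V, 9:V, 10:V, 15:T, 16:T, 17:V, 18:V, 19:V, 20:T, 21:T, 22:T, 23:T
edges: (15,3,cv); (15,4,cvk); (15,8,cv); (15,9,cv); (16,0,cv); (16,4,cv); (16,8,cv); (20,0,cv); (20,17,cv); (20,19,cv); (21,3,cv); (21,17,cv); (21,18,cv); (22,10,cv); (22,18,cv); (22,19,cv); (23,17,cv); (23,18,cv); (23,19,cv)


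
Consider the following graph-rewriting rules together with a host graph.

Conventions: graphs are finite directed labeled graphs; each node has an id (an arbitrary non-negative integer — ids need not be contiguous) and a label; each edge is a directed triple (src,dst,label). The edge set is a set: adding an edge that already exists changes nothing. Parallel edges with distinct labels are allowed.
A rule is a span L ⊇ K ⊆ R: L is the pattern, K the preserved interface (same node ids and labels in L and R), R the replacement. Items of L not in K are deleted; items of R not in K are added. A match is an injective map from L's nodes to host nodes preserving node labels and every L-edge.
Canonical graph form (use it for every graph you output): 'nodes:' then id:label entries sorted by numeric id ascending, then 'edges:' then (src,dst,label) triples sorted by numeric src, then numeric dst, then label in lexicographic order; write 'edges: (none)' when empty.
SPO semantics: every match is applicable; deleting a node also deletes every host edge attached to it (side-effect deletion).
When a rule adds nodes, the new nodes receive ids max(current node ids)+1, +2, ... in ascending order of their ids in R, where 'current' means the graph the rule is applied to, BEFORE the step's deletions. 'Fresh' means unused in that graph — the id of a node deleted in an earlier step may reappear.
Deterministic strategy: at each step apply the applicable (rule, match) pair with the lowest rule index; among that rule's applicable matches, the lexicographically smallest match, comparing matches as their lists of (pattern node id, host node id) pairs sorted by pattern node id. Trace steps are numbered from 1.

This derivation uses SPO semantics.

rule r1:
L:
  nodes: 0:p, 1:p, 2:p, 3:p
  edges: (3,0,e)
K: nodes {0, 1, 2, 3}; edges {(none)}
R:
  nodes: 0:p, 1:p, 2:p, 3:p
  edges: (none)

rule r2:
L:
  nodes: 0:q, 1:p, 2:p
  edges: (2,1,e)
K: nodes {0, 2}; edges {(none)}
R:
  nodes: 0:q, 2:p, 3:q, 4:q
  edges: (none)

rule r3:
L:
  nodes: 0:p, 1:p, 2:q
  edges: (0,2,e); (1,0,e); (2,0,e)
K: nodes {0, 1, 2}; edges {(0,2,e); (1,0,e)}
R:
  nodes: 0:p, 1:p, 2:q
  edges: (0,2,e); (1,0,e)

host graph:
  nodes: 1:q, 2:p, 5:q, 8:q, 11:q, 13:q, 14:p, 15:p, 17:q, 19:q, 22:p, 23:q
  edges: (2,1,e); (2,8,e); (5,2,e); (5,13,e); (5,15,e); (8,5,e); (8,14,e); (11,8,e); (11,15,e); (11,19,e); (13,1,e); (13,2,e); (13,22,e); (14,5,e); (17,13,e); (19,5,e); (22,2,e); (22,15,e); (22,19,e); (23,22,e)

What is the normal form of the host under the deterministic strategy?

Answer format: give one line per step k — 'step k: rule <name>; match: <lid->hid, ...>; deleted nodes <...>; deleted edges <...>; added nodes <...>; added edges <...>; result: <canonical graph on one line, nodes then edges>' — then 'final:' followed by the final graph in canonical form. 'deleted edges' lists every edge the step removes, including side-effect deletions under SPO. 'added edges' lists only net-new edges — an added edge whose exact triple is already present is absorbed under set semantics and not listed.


step 1: rule r1; match: 0->2, 1->14, 2->15, 3->22; deleted nodes (none); deleted edges (22,2,e); added nodes (none); added edges (none); result: nodes: 1:q, 2:p, 5:q, 8:q, 11:q, 13:q, 14:p, 15:p, 17:q, 19:q, 22:p, 23:q edges: (2,1,e); (2,8,e); (5,2,e); (5,13,e); (5,15,e); (8,5,e); (8,14,e); (11,8,e); (11,15,e); (11,19,e); (13,1,e); (13,2,e); (13,22,e); (14,5,e); (17,13,e); (19,5,e); (22,15,e); (22,19,e); (23,22,e)
step 2: rule r1; match: 0->15, 1->2, 2->14, 3->22; deleted nodes (none); deleted edges (22,15,e); added nodes (none); added edges (none); result: nodes: 1:q, 2:p, 5:q, 8:q, 11:q, 13:q, 14:p, 15:p, 17:q, 19:q, 22:p, 23:q edges: (2,1,e); (2,8,e); (5,2,e); (5,13,e); (5,15,e); (8,5,e); (8,14,e); (11,8,e); (11,15,e); (11,19,e); (13,1,e); (13,2,e); (13,22,e); (14,5,e); (17,13,e); (19,5,e); (22,19,e); (23,22,e)
final:
nodes: 1:q, 2:p, 5:q, 8:q, 11:q, 13:q, 14:p, 15:p, 17:q, 19:q, 22:p, 23:q
edges: (2,1,e); (2,8,e); (5,2,e); (5,13,e); (5,15,e); (8,5,e); (8,14,e); (11,8,e); (11,15,e); (11,19,e); (13,1,e); (13,2,e); (13,22,e); (14,5,e); (17,13,e); (19,5,e); (22,19,e); (23,22,e)


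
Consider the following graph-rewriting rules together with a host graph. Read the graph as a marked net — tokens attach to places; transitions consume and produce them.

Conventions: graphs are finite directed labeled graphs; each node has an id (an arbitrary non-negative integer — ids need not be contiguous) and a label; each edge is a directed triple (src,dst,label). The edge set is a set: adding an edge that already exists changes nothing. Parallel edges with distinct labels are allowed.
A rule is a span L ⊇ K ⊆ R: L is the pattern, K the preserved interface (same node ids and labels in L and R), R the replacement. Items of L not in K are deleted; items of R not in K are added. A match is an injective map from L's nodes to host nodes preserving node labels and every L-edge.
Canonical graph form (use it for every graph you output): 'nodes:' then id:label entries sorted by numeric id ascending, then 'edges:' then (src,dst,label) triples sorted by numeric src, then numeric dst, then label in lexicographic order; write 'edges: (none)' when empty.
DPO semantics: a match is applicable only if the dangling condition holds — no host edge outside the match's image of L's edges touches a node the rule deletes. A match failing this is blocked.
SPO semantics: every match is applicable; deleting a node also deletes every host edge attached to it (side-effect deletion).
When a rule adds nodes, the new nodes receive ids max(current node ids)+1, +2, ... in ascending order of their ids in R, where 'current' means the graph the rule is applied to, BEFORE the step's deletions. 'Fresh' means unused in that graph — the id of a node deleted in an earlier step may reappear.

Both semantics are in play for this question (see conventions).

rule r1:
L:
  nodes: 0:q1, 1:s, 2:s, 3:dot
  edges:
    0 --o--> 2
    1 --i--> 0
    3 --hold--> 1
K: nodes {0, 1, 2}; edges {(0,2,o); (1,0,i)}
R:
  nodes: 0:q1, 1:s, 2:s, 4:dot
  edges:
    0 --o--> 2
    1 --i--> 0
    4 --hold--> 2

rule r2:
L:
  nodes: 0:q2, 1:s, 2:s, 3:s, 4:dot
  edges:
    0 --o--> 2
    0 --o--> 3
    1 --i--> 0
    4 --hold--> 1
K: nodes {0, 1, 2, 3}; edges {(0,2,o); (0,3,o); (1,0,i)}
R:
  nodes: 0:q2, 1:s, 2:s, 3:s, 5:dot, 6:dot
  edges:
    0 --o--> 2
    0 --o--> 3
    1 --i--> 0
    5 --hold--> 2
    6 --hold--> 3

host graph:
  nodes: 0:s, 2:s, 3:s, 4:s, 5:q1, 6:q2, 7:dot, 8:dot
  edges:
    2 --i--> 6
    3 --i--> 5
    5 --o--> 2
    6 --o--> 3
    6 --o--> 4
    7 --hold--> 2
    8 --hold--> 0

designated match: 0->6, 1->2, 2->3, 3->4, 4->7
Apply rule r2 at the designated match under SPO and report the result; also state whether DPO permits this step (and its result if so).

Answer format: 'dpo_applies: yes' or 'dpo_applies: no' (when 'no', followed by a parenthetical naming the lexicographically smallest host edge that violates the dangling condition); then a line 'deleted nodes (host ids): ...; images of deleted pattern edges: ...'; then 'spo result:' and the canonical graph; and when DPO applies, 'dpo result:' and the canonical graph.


dpo_applies: yes
deleted nodes (host ids): 7; images of deleted pattern edges: (7,2,hold)
spo result:
nodes: 0:s, 2:s, 3:s, 4:s, 5:q1, 6:q2, 8:dot, 9:dot, 10:dot
edges: (2,6,i); (3,5,i); (5,2,o); (6,3,o); (6,4,o); (8,0,hold); (9,3,hold); (10,4,hold)
dpo result:
nodes: 0:s, 2:s, 3:s, 4:s, 5:q1, 6:q2, 8:dot, 9:dot, 10:dot
edges: (2,6,i); (3,5,i); (5,2,o); (6,3,o); (6,4,o); (8,0,hold); (9,3,hold); (10,4,hold)


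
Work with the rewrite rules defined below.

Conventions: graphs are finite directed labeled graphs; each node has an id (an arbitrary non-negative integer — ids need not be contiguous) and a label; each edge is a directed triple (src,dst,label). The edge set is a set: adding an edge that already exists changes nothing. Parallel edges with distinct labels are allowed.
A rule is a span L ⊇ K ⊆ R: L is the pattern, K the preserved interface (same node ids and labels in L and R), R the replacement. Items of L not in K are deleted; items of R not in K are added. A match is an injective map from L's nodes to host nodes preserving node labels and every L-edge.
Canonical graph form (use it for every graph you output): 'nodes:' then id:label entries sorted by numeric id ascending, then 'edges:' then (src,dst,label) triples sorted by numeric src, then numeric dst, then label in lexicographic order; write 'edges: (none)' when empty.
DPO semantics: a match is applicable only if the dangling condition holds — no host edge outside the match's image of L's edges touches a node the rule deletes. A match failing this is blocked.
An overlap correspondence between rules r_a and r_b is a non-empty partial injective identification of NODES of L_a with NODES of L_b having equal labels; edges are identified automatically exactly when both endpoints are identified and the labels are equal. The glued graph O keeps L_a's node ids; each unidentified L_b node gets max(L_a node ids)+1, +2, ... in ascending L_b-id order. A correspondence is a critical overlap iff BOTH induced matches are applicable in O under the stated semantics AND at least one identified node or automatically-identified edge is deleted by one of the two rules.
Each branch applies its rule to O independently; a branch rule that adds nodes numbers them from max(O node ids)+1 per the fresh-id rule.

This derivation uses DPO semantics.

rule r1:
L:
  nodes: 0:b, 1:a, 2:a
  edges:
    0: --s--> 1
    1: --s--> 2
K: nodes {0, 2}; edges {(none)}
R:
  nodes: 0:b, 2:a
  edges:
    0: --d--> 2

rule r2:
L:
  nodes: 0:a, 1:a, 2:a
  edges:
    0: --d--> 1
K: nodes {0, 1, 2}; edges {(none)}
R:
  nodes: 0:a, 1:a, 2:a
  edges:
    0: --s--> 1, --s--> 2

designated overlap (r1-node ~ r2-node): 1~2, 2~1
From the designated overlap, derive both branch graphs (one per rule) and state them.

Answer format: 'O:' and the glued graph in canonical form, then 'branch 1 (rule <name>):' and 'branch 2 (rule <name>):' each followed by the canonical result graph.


O:
nodes: 0:b, 1:a, 2:a, 3:a
edges: (0,1,s); (1,2,s); (3,2,d)
branch 1 (rule r1):
nodes: 0:b, 2:a, 3:a
edges: (0,2,d); (3,2,d)
branch 2 (rule r2):
nodes: 0:b, 1:a, 2:a, 3:a
edges: (0,1,s); (1,2,s); (3,1,s); (3,2,s)


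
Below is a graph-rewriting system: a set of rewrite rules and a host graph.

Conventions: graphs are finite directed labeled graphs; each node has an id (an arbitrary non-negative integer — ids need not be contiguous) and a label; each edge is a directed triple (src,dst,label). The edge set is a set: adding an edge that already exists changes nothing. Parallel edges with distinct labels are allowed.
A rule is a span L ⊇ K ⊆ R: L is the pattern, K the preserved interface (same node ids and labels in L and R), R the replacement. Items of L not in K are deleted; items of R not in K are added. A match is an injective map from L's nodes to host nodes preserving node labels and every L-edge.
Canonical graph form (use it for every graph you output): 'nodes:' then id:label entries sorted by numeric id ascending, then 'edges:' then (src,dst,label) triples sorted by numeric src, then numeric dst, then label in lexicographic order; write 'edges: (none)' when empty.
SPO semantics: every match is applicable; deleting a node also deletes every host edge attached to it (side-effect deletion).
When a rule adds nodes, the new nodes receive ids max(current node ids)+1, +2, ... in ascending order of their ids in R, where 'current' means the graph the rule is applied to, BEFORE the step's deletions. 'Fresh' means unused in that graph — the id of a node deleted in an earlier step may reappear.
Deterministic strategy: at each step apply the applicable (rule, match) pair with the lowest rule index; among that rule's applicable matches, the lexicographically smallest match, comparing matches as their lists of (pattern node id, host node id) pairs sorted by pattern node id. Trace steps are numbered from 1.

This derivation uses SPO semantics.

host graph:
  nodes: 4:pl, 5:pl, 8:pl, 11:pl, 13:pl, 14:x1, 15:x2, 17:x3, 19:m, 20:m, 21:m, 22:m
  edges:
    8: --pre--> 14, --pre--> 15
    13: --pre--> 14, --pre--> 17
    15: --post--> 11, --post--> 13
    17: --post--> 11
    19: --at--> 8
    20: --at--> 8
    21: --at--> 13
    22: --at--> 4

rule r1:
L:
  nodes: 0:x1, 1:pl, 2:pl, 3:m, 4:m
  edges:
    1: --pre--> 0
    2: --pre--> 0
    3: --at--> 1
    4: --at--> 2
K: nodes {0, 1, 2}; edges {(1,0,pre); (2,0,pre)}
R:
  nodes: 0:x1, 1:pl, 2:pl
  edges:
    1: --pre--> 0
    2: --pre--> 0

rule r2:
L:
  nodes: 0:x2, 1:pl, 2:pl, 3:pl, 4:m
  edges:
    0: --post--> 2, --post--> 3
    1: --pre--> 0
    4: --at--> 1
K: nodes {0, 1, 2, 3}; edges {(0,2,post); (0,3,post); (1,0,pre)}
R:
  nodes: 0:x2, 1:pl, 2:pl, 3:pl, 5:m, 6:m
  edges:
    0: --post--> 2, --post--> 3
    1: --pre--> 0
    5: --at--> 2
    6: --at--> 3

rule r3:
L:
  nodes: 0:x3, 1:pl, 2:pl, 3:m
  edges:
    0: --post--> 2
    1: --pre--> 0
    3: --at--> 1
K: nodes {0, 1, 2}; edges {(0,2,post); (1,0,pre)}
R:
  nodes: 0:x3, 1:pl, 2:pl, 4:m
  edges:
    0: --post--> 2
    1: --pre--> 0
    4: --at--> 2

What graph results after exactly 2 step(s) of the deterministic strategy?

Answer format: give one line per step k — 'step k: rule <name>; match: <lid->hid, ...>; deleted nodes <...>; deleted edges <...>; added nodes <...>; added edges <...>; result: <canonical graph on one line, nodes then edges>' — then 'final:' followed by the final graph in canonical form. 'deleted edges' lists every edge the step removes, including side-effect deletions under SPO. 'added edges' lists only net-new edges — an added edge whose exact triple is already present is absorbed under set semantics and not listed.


step 1: rule r1; match: 0->14, 1->8, 2->13, 3->19, 4->21; deleted nodes 19, 21; deleted edges (19,8,at); (21,13,at); added nodes (none); added edges (none); result: nodes: 4:pl, 5:pl, 8:pl, 11:pl, 13:pl, 14:x1, 15:x2, 17:x3, 20:m, 22:m edges: (8,14,pre); (8,15,pre); (13,14,pre); (13,17,pre); (15,11,post); (15,13,post); (17,11,post); (20,8,at); (22,4,at)
step 2: rule r2; match: 0->15, 1->8, 2->11, 3->13, 4->20; deleted nodes 20; deleted edges (20,8,at); added nodes 23, 24; added edges (23,11,at); (24,13,at); result: nodes: 4:pl, 5:pl, 8:pl, 11:pl, 13:pl, 14:x1, 15:x2, 17:x3, 22:m, 23:m, 24:m edges: (8,14,pre); (8,15,pre); (13,14,pre); (13,17,pre); (15,11,post); (15,13,post); (17,11,post); (22,4,at); (23,11,at); (24,13,at)
final:
nodes: 4:pl, 5:pl, 8:pl, 11:pl, 13:pl, 14:x1, 15:x2, 17:x3, 22:m, 23:m, 24:m
edges: (8,14,pre); (8,15,pre); (13,14,pre); (13,17,pre); (15,11,post); (15,13,post); (17,11,post); (22,4,at); (23,11,at); (24,13,at)


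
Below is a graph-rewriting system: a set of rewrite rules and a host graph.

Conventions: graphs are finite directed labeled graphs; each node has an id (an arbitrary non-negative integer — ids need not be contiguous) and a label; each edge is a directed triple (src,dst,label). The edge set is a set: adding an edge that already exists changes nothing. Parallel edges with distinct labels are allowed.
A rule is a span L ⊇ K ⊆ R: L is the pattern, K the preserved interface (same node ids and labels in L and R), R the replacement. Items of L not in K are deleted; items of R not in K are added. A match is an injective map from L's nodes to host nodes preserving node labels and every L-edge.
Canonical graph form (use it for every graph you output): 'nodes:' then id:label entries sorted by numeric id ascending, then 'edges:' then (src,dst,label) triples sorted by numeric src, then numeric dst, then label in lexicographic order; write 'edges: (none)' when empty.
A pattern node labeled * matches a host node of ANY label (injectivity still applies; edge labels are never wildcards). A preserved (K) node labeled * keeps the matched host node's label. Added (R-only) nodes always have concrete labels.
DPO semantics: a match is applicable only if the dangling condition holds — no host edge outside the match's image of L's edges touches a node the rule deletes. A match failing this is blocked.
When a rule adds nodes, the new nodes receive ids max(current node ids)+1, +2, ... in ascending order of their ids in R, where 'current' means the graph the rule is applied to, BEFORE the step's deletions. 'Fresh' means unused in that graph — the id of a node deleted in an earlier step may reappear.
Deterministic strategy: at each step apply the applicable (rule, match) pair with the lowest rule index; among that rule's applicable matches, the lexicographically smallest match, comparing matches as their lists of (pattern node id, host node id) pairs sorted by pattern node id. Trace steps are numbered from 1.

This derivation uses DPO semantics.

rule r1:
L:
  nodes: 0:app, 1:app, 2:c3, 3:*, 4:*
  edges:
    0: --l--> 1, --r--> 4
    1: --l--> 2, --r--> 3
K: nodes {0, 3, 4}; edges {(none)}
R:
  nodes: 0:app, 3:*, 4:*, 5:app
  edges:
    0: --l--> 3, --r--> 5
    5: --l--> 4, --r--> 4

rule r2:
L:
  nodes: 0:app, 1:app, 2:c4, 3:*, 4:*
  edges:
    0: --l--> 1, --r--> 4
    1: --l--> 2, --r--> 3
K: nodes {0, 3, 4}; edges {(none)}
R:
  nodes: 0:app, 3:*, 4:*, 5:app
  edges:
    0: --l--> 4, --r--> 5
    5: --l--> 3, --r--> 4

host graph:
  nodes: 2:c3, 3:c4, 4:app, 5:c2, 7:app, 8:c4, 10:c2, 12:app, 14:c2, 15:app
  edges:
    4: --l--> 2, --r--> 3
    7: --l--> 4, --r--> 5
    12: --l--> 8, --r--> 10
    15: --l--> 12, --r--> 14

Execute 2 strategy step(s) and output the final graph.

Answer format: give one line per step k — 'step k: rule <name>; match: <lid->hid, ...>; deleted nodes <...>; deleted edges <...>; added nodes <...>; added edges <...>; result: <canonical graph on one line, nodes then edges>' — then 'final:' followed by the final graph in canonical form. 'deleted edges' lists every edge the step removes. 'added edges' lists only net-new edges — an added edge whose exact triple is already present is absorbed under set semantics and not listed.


step 1: rule r1; match: 0->7, 1->4, 2->2, 3->3, 4->5; deleted nodes 2, 4; deleted edges (4,2,l); (4,3,r); (7,4,l); (7,5,r); added nodes 16; added edges (7,3,l); (7,16,r); (16,5,l); (16,5,r); result: nodes: 3:c4, 5:c2, 7:app, 8:c4, 10:c2, 12:app, 14:c2, 15:app, 16:app edges: (7,3,l); (7,16,r); (12,8,l); (12,10,r); (15,12,l); (15,14,r); (16,5,l); (16,5,r)
step 2: rule r2; match: 0->15, 1->12, 2->8, 3->10, 4->14; deleted nodes 8, 12; deleted edges (12,8,l); (12,10,r); (15,12,l); (15,14,r); added nodes 17; added edges (15,14,l); (15,17,r); (17,10,l); (17,14,r); result: nodes: 3:c4, 5:c2, 7:app, 10:c2, 14:c2, 15:app, 16:app, 17:app edges: (7,3,l); (7,16,r); (15,14,l); (15,17,r); (16,5,l); (16,5,r); (17,10,l); (17,14,r)
final:
nodes: 3:c4, 5:c2, 7:app, 10:c2, 14:c2, 15:app, 16:app, 17:app
edges: (7,3,l); (7,16,r); (15,14,l); (15,17,r); (16,5,l); (16,5,r); (17,10,l); (17,14,r)


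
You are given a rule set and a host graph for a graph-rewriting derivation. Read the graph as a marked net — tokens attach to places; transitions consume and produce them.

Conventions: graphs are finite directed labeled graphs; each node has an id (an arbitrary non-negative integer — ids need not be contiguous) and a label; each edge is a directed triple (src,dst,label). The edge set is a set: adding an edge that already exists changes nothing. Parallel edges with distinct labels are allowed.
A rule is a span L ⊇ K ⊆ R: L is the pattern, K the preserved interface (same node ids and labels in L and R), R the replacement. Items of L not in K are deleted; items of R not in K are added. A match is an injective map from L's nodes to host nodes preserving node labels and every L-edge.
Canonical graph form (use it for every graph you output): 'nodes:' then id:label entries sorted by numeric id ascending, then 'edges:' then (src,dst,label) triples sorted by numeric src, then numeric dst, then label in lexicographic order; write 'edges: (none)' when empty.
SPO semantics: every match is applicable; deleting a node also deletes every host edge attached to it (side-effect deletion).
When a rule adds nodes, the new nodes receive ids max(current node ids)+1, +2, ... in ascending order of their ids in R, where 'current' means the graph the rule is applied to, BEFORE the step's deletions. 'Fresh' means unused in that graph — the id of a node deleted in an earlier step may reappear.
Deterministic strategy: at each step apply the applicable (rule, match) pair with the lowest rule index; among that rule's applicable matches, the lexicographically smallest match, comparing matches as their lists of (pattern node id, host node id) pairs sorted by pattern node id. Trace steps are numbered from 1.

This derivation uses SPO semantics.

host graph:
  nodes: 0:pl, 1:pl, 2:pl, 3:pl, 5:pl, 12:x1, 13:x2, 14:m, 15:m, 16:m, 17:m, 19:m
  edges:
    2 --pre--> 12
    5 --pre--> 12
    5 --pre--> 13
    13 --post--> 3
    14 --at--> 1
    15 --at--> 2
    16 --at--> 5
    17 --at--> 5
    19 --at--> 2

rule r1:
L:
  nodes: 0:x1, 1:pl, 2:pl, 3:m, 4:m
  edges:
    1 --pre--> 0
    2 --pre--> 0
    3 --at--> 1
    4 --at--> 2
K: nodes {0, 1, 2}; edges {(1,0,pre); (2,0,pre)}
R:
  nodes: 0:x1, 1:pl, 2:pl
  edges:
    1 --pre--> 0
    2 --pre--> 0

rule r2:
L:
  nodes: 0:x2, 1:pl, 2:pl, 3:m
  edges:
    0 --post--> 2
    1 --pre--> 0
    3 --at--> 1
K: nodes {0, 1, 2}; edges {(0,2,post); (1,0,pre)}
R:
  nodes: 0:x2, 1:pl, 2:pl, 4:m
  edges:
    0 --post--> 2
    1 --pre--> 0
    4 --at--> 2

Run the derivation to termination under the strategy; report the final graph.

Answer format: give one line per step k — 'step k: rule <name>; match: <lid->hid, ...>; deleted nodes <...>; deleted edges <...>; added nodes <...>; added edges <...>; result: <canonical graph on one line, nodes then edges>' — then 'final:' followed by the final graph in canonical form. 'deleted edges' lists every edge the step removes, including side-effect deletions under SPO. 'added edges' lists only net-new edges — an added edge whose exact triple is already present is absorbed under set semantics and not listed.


step 1: rule r1; match: 0->12, 1->2, 2->5, 3->15, 4->16; deleted nodes 15, 16; deleted edges (15,2,at); (16,5,at); added nodes (none); added edges (none); result: nodes: 0:pl, 1:pl, 2:pl, 3:pl, 5:pl, 12:x1, 13:x2, 14:m, 17:m, 19:m edges: (2,12,pre); (5,12,pre); (5,13,pre); (13,3,post); (14,1,at); (17,5,at); (19,2,at)
step 2: rule r1; match: 0->12, 1->2, 2->5, 3->19, 4->17; deleted nodes 17, 19; deleted edges (17,5,at); (19,2,at); added nodes (none); added edges (none); result: nodes: 0:pl, 1:pl, 2:pl, 3:pl, 5:pl, 12:x1, 13:x2, 14:m edges: (2,12,pre); (5,12,pre); (5,13,pre); (13,3,post); (14,1,at)
final:
nodes: 0:pl, 1:pl, 2:pl, 3:pl, 5:pl, 12:x1, 13:x2, 14:m
edges: (2,12,pre); (5,12,pre); (5,13,pre); (13,3,post); (14,1,at)


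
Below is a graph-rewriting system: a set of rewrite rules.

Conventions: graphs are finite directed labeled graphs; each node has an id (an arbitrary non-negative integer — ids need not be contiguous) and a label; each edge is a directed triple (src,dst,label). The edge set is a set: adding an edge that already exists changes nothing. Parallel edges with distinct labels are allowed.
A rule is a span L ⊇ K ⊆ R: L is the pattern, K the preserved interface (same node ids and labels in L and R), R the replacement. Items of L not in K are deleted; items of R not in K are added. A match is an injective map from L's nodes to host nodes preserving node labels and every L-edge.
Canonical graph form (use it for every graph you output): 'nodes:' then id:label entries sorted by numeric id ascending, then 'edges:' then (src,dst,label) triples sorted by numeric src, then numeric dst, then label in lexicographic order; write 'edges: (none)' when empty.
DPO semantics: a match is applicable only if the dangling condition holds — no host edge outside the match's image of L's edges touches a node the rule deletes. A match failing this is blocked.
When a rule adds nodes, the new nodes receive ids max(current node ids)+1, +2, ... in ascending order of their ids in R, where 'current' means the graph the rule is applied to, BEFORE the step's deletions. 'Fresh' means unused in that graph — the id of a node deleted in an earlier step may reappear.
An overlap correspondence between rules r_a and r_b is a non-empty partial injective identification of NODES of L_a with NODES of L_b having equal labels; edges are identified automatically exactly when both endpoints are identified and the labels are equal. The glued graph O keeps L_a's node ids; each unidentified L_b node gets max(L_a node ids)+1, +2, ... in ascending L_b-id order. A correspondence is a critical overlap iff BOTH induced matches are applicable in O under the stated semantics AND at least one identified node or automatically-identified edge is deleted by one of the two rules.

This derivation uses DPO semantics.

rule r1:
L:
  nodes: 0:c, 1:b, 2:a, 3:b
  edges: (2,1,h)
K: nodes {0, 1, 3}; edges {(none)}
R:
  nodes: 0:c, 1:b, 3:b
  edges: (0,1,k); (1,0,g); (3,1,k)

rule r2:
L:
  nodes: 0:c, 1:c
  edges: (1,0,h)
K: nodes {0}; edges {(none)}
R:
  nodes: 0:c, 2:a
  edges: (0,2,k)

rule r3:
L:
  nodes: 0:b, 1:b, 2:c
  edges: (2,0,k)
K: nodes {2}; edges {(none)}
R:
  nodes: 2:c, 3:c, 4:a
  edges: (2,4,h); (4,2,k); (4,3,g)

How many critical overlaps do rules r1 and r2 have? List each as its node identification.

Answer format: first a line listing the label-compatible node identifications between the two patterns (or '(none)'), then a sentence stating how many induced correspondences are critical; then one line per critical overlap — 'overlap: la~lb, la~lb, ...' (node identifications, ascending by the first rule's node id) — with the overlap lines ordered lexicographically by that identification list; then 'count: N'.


label-compatible node identifications between L(r1) and L(r2): 0~0, 0~1
1 of the induced correspondences is a critical overlap of r1 and r2.
overlap: 0~1
count: 1


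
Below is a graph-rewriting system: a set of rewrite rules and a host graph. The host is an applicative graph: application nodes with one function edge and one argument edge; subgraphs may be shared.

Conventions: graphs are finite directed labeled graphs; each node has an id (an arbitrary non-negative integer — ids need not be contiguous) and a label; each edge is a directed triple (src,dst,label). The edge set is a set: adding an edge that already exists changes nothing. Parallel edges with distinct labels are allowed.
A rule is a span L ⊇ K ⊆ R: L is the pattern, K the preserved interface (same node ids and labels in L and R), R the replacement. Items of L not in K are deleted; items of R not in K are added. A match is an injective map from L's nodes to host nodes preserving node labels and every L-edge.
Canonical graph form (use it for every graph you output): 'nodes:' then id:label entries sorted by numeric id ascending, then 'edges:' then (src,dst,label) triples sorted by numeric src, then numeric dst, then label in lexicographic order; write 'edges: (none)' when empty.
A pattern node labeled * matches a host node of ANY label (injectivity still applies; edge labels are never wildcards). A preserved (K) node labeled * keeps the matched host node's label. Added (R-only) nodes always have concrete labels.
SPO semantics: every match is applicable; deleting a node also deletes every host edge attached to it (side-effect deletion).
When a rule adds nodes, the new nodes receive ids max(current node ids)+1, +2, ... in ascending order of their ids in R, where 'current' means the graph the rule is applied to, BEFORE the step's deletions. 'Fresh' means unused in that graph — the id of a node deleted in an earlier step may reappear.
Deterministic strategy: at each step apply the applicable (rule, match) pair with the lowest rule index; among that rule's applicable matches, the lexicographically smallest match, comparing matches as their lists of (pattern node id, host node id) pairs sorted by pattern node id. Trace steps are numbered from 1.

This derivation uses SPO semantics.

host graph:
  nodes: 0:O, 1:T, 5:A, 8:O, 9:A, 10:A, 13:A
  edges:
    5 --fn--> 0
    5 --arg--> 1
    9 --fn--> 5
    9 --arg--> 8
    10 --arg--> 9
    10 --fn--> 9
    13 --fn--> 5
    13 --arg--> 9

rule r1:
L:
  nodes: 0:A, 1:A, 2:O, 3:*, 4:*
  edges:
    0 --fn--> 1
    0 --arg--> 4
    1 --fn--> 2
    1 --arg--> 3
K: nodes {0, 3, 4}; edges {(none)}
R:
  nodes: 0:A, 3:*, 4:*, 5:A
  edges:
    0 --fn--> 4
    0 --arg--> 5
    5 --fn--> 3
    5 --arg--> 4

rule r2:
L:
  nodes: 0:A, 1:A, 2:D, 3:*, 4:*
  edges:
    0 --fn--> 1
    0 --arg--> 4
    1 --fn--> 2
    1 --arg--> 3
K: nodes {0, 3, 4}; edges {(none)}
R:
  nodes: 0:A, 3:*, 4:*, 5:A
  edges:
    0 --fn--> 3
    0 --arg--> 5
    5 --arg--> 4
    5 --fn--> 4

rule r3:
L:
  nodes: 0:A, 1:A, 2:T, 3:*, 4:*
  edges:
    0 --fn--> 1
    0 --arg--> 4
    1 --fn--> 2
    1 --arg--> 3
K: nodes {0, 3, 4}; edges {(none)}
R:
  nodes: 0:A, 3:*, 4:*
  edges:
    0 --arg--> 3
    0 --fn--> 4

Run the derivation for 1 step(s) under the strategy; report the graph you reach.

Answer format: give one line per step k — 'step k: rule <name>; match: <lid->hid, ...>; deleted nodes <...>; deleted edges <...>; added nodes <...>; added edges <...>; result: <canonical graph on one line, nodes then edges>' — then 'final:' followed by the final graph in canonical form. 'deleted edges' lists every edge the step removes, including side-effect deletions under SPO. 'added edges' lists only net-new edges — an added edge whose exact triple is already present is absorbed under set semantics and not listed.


step 1: rule r1; match: 0->9, 1->5, 2->0, 3->1, 4->8; deleted nodes 0, 5; deleted edges (5,0,fn); (5,1,arg); (9,5,fn); (9,8,arg); (13,5,fn); added nodes 14; added edges (9,8,fn); (9,14,arg); (14,1,fn); (14,8,arg); result: nodes: 1:T, 8:O, 9:A, 10:A, 13:A, 14:A edges: (9,8,fn); (9,14,arg); (10,9,arg); (10,9,fn); (13,9,arg); (14,1,fn); (14,8,arg)
final:
nodes: 1:T, 8:O, 9:A, 10:A, 13:A, 14:A
edges: (9,8,fn); (9,14,arg); (10,9,arg); (10,9,fn); (13,9,arg); (14,1,fn); (14,8,arg)
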